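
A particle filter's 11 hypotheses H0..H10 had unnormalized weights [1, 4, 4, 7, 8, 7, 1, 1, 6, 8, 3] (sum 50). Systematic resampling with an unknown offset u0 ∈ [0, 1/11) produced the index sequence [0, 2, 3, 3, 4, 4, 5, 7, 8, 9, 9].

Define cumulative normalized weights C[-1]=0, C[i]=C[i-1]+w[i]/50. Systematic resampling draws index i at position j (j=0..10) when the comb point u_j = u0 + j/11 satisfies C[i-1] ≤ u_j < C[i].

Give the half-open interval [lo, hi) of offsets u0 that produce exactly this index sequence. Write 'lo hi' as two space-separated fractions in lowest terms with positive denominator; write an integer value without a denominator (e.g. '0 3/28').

C = [1/50, 1/10, 9/50, 8/25, 12/25, 31/50, 16/25, 33/50, 39/50, 47/50, 1]
j=0 picked index 0: u0 ∈ [0, 1/50)
j=1 picked index 2: u0 ∈ [1/110, 49/550)
j=2 picked index 3: u0 ∈ [-1/550, 38/275)
j=3 picked index 3: u0 ∈ [-51/550, 13/275)
j=4 picked index 4: u0 ∈ [-12/275, 32/275)
j=5 picked index 4: u0 ∈ [-37/275, 7/275)
j=6 picked index 5: u0 ∈ [-18/275, 41/550)
j=7 picked index 7: u0 ∈ [1/275, 13/550)
j=8 picked index 8: u0 ∈ [-37/550, 29/550)
j=9 picked index 9: u0 ∈ [-21/550, 67/550)
j=10 picked index 9: u0 ∈ [-71/550, 17/550)
intersection: [1/110, 1/50)

1/110 1/50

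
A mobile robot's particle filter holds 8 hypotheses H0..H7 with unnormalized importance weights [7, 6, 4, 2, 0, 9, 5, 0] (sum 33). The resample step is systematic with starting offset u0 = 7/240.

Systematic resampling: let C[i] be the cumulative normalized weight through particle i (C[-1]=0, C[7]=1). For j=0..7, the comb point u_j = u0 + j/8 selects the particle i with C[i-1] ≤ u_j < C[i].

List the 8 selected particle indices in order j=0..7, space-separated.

C = [7/33, 13/33, 17/33, 19/33, 19/33, 28/33, 1, 1]
j=0: u_0=7/240 ∈ [0, 7/33) → index 0
j=1: u_1=37/240 ∈ [0, 7/33) → index 0
j=2: u_2=67/240 ∈ [7/33, 13/33) → index 1
j=3: u_3=97/240 ∈ [13/33, 17/33) → index 2
j=4: u_4=127/240 ∈ [17/33, 19/33) → index 3
j=5: u_5=157/240 ∈ [19/33, 28/33) → index 5
j=6: u_6=187/240 ∈ [19/33, 28/33) → index 5
j=7: u_7=217/240 ∈ [28/33, 1) → index 6

0 0 1 2 3 5 5 6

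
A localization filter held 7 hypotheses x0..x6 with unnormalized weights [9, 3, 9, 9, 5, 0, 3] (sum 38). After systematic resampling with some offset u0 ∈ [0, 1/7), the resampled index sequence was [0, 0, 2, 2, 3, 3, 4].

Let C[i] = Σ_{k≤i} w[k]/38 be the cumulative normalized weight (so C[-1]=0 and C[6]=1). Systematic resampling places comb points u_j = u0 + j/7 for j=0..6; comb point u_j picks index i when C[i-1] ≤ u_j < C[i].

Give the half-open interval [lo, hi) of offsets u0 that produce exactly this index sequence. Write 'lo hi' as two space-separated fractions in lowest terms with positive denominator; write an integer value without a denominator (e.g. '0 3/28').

C = [9/38, 6/19, 21/38, 15/19, 35/38, 35/38, 1]
j=0 picked index 0: u0 ∈ [0, 9/38)
j=1 picked index 0: u0 ∈ [-1/7, 25/266)
j=2 picked index 2: u0 ∈ [4/133, 71/266)
j=3 picked index 2: u0 ∈ [-15/133, 33/266)
j=4 picked index 3: u0 ∈ [-5/266, 29/133)
j=5 picked index 3: u0 ∈ [-43/266, 10/133)
j=6 picked index 4: u0 ∈ [-9/133, 17/266)
intersection: [4/133, 17/266)

4/133 17/266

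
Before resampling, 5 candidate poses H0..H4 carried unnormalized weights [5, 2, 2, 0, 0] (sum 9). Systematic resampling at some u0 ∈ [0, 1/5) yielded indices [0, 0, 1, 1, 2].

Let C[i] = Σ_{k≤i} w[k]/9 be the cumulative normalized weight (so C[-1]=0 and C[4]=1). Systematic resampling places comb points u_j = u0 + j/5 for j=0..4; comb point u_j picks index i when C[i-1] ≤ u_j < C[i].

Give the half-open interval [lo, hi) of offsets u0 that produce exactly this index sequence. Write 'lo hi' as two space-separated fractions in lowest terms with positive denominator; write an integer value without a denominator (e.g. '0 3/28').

C = [5/9, 7/9, 1, 1, 1]
j=0 picked index 0: u0 ∈ [0, 5/9)
j=1 picked index 0: u0 ∈ [-1/5, 16/45)
j=2 picked index 1: u0 ∈ [7/45, 17/45)
j=3 picked index 1: u0 ∈ [-2/45, 8/45)
j=4 picked index 2: u0 ∈ [-1/45, 1/5)
intersection: [7/45, 8/45)

7/45 8/45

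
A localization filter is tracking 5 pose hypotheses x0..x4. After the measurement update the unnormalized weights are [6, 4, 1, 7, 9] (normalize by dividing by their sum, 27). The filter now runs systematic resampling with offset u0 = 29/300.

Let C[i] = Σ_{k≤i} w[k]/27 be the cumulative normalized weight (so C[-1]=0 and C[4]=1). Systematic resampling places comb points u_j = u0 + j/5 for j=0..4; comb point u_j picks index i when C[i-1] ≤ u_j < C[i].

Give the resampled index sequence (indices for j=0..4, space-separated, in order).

C = [2/9, 10/27, 11/27, 2/3, 1]
j=0: u_0=29/300 ∈ [0, 2/9) → index 0
j=1: u_1=89/300 ∈ [2/9, 10/27) → index 1
j=2: u_2=149/300 ∈ [11/27, 2/3) → index 3
j=3: u_3=209/300 ∈ [2/3, 1) → index 4
j=4: u_4=269/300 ∈ [2/3, 1) → index 4

0 1 3 4 4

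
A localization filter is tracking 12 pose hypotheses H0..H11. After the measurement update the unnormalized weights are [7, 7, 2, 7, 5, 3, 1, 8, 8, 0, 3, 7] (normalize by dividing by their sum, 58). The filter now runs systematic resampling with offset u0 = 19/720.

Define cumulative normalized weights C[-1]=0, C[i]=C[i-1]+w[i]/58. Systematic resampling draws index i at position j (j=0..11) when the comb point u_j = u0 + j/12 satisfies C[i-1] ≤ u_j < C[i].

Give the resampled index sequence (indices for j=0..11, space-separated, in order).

0 0 1 3 3 4 5 7 8 8 10 11

C = [7/58, 7/29, 8/29, 23/58, 14/29, 31/58, 16/29, 20/29, 24/29, 24/29, 51/58, 1]
j=0: u_0=19/720 ∈ [0, 7/58) → index 0
j=1: u_1=79/720 ∈ [0, 7/58) → index 0
j=2: u_2=139/720 ∈ [7/58, 7/29) → index 1
j=3: u_3=199/720 ∈ [8/29, 23/58) → index 3
j=4: u_4=259/720 ∈ [8/29, 23/58) → index 3
j=5: u_5=319/720 ∈ [23/58, 14/29) → index 4
j=6: u_6=379/720 ∈ [14/29, 31/58) → index 5
j=7: u_7=439/720 ∈ [16/29, 20/29) → index 7
j=8: u_8=499/720 ∈ [20/29, 24/29) → index 8
j=9: u_9=559/720 ∈ [20/29, 24/29) → index 8
j=10: u_10=619/720 ∈ [24/29, 51/58) → index 10
j=11: u_11=679/720 ∈ [51/58, 1) → index 11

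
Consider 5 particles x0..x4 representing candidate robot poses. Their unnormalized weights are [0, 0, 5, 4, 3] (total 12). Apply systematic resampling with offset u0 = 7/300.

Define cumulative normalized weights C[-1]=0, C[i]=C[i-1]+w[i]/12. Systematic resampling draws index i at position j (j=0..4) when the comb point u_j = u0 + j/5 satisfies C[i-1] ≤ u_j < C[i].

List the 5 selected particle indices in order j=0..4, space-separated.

C = [0, 0, 5/12, 3/4, 1]
j=0: u_0=7/300 ∈ [0, 5/12) → index 2
j=1: u_1=67/300 ∈ [0, 5/12) → index 2
j=2: u_2=127/300 ∈ [5/12, 3/4) → index 3
j=3: u_3=187/300 ∈ [5/12, 3/4) → index 3
j=4: u_4=247/300 ∈ [3/4, 1) → index 4

2 2 3 3 4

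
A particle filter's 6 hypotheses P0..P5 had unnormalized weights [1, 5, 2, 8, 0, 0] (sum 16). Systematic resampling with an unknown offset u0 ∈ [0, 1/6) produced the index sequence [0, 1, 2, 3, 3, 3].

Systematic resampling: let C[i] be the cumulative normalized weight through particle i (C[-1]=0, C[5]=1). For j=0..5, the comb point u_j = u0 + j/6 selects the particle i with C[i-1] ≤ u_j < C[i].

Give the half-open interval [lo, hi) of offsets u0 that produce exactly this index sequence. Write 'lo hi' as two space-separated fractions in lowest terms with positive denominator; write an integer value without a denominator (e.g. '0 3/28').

1/24 1/16

C = [1/16, 3/8, 1/2, 1, 1, 1]
j=0 picked index 0: u0 ∈ [0, 1/16)
j=1 picked index 1: u0 ∈ [-5/48, 5/24)
j=2 picked index 2: u0 ∈ [1/24, 1/6)
j=3 picked index 3: u0 ∈ [0, 1/2)
j=4 picked index 3: u0 ∈ [-1/6, 1/3)
j=5 picked index 3: u0 ∈ [-1/3, 1/6)
intersection: [1/24, 1/16)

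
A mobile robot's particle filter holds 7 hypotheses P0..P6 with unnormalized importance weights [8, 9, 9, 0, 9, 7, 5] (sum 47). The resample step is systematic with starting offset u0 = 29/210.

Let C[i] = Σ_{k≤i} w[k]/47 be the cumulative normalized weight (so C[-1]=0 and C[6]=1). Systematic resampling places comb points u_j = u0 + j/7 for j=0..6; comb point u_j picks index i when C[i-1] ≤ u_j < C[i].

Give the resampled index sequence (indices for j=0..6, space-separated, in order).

0 1 2 4 4 5 6

C = [8/47, 17/47, 26/47, 26/47, 35/47, 42/47, 1]
j=0: u_0=29/210 ∈ [0, 8/47) → index 0
j=1: u_1=59/210 ∈ [8/47, 17/47) → index 1
j=2: u_2=89/210 ∈ [17/47, 26/47) → index 2
j=3: u_3=17/30 ∈ [26/47, 35/47) → index 4
j=4: u_4=149/210 ∈ [26/47, 35/47) → index 4
j=5: u_5=179/210 ∈ [35/47, 42/47) → index 5
j=6: u_6=209/210 ∈ [42/47, 1) → index 6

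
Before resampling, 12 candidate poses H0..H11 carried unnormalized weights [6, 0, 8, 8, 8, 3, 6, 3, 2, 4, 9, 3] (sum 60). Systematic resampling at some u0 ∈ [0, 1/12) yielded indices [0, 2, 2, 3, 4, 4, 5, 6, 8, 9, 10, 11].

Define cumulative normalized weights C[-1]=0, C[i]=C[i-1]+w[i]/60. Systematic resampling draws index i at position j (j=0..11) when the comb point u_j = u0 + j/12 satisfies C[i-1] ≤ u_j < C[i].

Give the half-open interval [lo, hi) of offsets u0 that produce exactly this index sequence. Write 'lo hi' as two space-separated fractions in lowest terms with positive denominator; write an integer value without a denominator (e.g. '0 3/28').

1/30 1/20

C = [1/10, 1/10, 7/30, 11/30, 1/2, 11/20, 13/20, 7/10, 11/15, 4/5, 19/20, 1]
j=0 picked index 0: u0 ∈ [0, 1/10)
j=1 picked index 2: u0 ∈ [1/60, 3/20)
j=2 picked index 2: u0 ∈ [-1/15, 1/15)
j=3 picked index 3: u0 ∈ [-1/60, 7/60)
j=4 picked index 4: u0 ∈ [1/30, 1/6)
j=5 picked index 4: u0 ∈ [-1/20, 1/12)
j=6 picked index 5: u0 ∈ [0, 1/20)
j=7 picked index 6: u0 ∈ [-1/30, 1/15)
j=8 picked index 8: u0 ∈ [1/30, 1/15)
j=9 picked index 9: u0 ∈ [-1/60, 1/20)
j=10 picked index 10: u0 ∈ [-1/30, 7/60)
j=11 picked index 11: u0 ∈ [1/30, 1/12)
intersection: [1/30, 1/20)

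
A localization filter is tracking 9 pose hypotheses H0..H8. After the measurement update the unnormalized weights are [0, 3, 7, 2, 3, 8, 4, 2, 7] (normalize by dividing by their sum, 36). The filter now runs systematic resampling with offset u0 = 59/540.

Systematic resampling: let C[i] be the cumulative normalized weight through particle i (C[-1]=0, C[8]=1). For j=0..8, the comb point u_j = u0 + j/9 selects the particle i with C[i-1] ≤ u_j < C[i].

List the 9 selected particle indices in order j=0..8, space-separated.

2 2 3 5 5 6 7 8 8

C = [0, 1/12, 5/18, 1/3, 5/12, 23/36, 3/4, 29/36, 1]
j=0: u_0=59/540 ∈ [1/12, 5/18) → index 2
j=1: u_1=119/540 ∈ [1/12, 5/18) → index 2
j=2: u_2=179/540 ∈ [5/18, 1/3) → index 3
j=3: u_3=239/540 ∈ [5/12, 23/36) → index 5
j=4: u_4=299/540 ∈ [5/12, 23/36) → index 5
j=5: u_5=359/540 ∈ [23/36, 3/4) → index 6
j=6: u_6=419/540 ∈ [3/4, 29/36) → index 7
j=7: u_7=479/540 ∈ [29/36, 1) → index 8
j=8: u_8=539/540 ∈ [29/36, 1) → index 8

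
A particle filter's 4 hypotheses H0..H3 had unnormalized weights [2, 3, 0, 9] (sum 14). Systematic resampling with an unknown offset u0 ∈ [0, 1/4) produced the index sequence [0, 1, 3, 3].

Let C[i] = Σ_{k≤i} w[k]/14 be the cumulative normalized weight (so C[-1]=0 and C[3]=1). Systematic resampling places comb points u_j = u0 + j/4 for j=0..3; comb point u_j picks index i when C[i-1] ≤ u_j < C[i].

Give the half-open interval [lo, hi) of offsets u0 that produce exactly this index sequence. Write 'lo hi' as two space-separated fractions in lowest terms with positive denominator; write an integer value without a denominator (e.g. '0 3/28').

0 3/28

C = [1/7, 5/14, 5/14, 1]
j=0 picked index 0: u0 ∈ [0, 1/7)
j=1 picked index 1: u0 ∈ [-3/28, 3/28)
j=2 picked index 3: u0 ∈ [-1/7, 1/2)
j=3 picked index 3: u0 ∈ [-11/28, 1/4)
intersection: [0, 3/28)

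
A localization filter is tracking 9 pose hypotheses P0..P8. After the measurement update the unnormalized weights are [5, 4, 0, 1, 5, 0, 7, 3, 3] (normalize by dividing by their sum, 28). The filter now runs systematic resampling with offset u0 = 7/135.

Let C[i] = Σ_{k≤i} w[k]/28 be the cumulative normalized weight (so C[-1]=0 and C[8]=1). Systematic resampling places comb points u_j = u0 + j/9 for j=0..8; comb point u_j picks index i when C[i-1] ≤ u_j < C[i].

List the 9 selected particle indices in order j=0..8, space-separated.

0 0 1 4 4 6 6 7 8

C = [5/28, 9/28, 9/28, 5/14, 15/28, 15/28, 11/14, 25/28, 1]
j=0: u_0=7/135 ∈ [0, 5/28) → index 0
j=1: u_1=22/135 ∈ [0, 5/28) → index 0
j=2: u_2=37/135 ∈ [5/28, 9/28) → index 1
j=3: u_3=52/135 ∈ [5/14, 15/28) → index 4
j=4: u_4=67/135 ∈ [5/14, 15/28) → index 4
j=5: u_5=82/135 ∈ [15/28, 11/14) → index 6
j=6: u_6=97/135 ∈ [15/28, 11/14) → index 6
j=7: u_7=112/135 ∈ [11/14, 25/28) → index 7
j=8: u_8=127/135 ∈ [25/28, 1) → index 8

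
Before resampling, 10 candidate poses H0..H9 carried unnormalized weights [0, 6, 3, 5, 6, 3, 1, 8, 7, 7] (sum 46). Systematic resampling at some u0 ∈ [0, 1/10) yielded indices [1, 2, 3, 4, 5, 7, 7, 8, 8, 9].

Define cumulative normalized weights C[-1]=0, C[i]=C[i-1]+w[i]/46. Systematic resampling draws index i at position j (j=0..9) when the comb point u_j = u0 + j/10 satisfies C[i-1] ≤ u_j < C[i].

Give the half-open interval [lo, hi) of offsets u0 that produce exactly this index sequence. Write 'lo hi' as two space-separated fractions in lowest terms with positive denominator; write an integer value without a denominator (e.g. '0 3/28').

4/115 11/230

C = [0, 3/23, 9/46, 7/23, 10/23, 1/2, 12/23, 16/23, 39/46, 1]
j=0 picked index 1: u0 ∈ [0, 3/23)
j=1 picked index 2: u0 ∈ [7/230, 11/115)
j=2 picked index 3: u0 ∈ [-1/230, 12/115)
j=3 picked index 4: u0 ∈ [1/230, 31/230)
j=4 picked index 5: u0 ∈ [4/115, 1/10)
j=5 picked index 7: u0 ∈ [1/46, 9/46)
j=6 picked index 7: u0 ∈ [-9/115, 11/115)
j=7 picked index 8: u0 ∈ [-1/230, 17/115)
j=8 picked index 8: u0 ∈ [-12/115, 11/230)
j=9 picked index 9: u0 ∈ [-6/115, 1/10)
intersection: [4/115, 11/230)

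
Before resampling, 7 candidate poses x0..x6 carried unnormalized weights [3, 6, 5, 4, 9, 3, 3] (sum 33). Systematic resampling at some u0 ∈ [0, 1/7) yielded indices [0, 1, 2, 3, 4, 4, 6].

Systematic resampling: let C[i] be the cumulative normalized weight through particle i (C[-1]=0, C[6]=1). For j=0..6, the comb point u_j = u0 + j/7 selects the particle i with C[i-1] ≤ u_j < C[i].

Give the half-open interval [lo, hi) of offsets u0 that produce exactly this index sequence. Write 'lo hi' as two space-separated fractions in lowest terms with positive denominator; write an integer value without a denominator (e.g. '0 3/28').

C = [1/11, 3/11, 14/33, 6/11, 9/11, 10/11, 1]
j=0 picked index 0: u0 ∈ [0, 1/11)
j=1 picked index 1: u0 ∈ [-4/77, 10/77)
j=2 picked index 2: u0 ∈ [-1/77, 32/231)
j=3 picked index 3: u0 ∈ [-1/231, 9/77)
j=4 picked index 4: u0 ∈ [-2/77, 19/77)
j=5 picked index 4: u0 ∈ [-13/77, 8/77)
j=6 picked index 6: u0 ∈ [4/77, 1/7)
intersection: [4/77, 1/11)

4/77 1/11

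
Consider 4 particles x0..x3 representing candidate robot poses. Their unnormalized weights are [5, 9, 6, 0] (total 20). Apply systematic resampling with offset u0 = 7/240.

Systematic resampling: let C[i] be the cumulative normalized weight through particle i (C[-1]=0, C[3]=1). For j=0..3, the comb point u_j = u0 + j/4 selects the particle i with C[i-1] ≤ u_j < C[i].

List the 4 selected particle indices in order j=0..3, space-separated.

0 1 1 2

C = [1/4, 7/10, 1, 1]
j=0: u_0=7/240 ∈ [0, 1/4) → index 0
j=1: u_1=67/240 ∈ [1/4, 7/10) → index 1
j=2: u_2=127/240 ∈ [1/4, 7/10) → index 1
j=3: u_3=187/240 ∈ [7/10, 1) → index 2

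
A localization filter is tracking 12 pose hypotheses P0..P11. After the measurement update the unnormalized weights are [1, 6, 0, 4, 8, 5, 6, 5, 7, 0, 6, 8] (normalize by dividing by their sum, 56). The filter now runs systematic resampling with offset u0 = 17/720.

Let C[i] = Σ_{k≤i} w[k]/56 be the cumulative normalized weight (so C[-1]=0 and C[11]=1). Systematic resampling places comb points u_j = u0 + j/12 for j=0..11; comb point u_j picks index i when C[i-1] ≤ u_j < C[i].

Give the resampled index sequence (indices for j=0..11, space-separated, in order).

C = [1/56, 1/8, 1/8, 11/56, 19/56, 3/7, 15/28, 5/8, 3/4, 3/4, 6/7, 1]
j=0: u_0=17/720 ∈ [1/56, 1/8) → index 1
j=1: u_1=77/720 ∈ [1/56, 1/8) → index 1
j=2: u_2=137/720 ∈ [1/8, 11/56) → index 3
j=3: u_3=197/720 ∈ [11/56, 19/56) → index 4
j=4: u_4=257/720 ∈ [19/56, 3/7) → index 5
j=5: u_5=317/720 ∈ [3/7, 15/28) → index 6
j=6: u_6=377/720 ∈ [3/7, 15/28) → index 6
j=7: u_7=437/720 ∈ [15/28, 5/8) → index 7
j=8: u_8=497/720 ∈ [5/8, 3/4) → index 8
j=9: u_9=557/720 ∈ [3/4, 6/7) → index 10
j=10: u_10=617/720 ∈ [3/4, 6/7) → index 10
j=11: u_11=677/720 ∈ [6/7, 1) → index 11

1 1 3 4 5 6 6 7 8 10 10 11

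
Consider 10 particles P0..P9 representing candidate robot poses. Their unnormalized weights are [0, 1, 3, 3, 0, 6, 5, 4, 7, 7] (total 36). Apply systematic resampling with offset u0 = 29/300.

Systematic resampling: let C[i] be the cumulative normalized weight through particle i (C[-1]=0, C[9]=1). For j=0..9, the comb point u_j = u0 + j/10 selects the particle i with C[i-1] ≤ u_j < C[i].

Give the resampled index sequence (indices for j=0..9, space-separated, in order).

2 5 5 6 6 7 8 8 9 9

C = [0, 1/36, 1/9, 7/36, 7/36, 13/36, 1/2, 11/18, 29/36, 1]
j=0: u_0=29/300 ∈ [1/36, 1/9) → index 2
j=1: u_1=59/300 ∈ [7/36, 13/36) → index 5
j=2: u_2=89/300 ∈ [7/36, 13/36) → index 5
j=3: u_3=119/300 ∈ [13/36, 1/2) → index 6
j=4: u_4=149/300 ∈ [13/36, 1/2) → index 6
j=5: u_5=179/300 ∈ [1/2, 11/18) → index 7
j=6: u_6=209/300 ∈ [11/18, 29/36) → index 8
j=7: u_7=239/300 ∈ [11/18, 29/36) → index 8
j=8: u_8=269/300 ∈ [29/36, 1) → index 9
j=9: u_9=299/300 ∈ [29/36, 1) → index 9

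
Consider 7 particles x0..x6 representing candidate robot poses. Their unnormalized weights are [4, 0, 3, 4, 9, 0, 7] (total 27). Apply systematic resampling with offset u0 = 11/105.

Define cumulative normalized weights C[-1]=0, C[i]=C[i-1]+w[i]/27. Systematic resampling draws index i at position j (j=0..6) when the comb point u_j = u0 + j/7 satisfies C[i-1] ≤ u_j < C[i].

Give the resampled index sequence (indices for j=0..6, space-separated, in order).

0 2 3 4 4 6 6

C = [4/27, 4/27, 7/27, 11/27, 20/27, 20/27, 1]
j=0: u_0=11/105 ∈ [0, 4/27) → index 0
j=1: u_1=26/105 ∈ [4/27, 7/27) → index 2
j=2: u_2=41/105 ∈ [7/27, 11/27) → index 3
j=3: u_3=8/15 ∈ [11/27, 20/27) → index 4
j=4: u_4=71/105 ∈ [11/27, 20/27) → index 4
j=5: u_5=86/105 ∈ [20/27, 1) → index 6
j=6: u_6=101/105 ∈ [20/27, 1) → index 6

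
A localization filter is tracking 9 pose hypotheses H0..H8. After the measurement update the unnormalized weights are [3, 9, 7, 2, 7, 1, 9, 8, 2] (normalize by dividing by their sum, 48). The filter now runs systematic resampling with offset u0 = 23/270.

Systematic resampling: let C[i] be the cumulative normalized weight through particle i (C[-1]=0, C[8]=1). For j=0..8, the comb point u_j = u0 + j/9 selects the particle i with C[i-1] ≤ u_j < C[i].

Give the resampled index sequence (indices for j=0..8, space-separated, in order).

1 1 2 3 4 6 6 7 8

C = [1/16, 1/4, 19/48, 7/16, 7/12, 29/48, 19/24, 23/24, 1]
j=0: u_0=23/270 ∈ [1/16, 1/4) → index 1
j=1: u_1=53/270 ∈ [1/16, 1/4) → index 1
j=2: u_2=83/270 ∈ [1/4, 19/48) → index 2
j=3: u_3=113/270 ∈ [19/48, 7/16) → index 3
j=4: u_4=143/270 ∈ [7/16, 7/12) → index 4
j=5: u_5=173/270 ∈ [29/48, 19/24) → index 6
j=6: u_6=203/270 ∈ [29/48, 19/24) → index 6
j=7: u_7=233/270 ∈ [19/24, 23/24) → index 7
j=8: u_8=263/270 ∈ [23/24, 1) → index 8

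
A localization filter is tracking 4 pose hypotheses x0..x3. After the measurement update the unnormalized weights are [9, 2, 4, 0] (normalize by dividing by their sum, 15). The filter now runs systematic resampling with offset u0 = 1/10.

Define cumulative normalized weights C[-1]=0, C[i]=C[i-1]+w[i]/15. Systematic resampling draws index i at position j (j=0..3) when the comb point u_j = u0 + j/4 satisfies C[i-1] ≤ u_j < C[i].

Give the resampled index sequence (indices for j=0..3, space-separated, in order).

C = [3/5, 11/15, 1, 1]
j=0: u_0=1/10 ∈ [0, 3/5) → index 0
j=1: u_1=7/20 ∈ [0, 3/5) → index 0
j=2: u_2=3/5 ∈ [3/5, 11/15) → index 1
j=3: u_3=17/20 ∈ [11/15, 1) → index 2

0 0 1 2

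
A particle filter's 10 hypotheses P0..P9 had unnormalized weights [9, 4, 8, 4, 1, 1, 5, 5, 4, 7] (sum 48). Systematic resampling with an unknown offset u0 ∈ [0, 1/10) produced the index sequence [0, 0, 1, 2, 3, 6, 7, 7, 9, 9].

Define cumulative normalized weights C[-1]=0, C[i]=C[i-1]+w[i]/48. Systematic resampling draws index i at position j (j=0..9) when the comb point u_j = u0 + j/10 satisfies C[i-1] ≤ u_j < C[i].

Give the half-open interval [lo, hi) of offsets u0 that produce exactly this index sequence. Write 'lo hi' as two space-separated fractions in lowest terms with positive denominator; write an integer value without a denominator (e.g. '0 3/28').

C = [3/16, 13/48, 7/16, 25/48, 13/24, 9/16, 2/3, 37/48, 41/48, 1]
j=0 picked index 0: u0 ∈ [0, 3/16)
j=1 picked index 0: u0 ∈ [-1/10, 7/80)
j=2 picked index 1: u0 ∈ [-1/80, 17/240)
j=3 picked index 2: u0 ∈ [-7/240, 11/80)
j=4 picked index 3: u0 ∈ [3/80, 29/240)
j=5 picked index 6: u0 ∈ [1/16, 1/6)
j=6 picked index 7: u0 ∈ [1/15, 41/240)
j=7 picked index 7: u0 ∈ [-1/30, 17/240)
j=8 picked index 9: u0 ∈ [13/240, 1/5)
j=9 picked index 9: u0 ∈ [-11/240, 1/10)
intersection: [1/15, 17/240)

1/15 17/240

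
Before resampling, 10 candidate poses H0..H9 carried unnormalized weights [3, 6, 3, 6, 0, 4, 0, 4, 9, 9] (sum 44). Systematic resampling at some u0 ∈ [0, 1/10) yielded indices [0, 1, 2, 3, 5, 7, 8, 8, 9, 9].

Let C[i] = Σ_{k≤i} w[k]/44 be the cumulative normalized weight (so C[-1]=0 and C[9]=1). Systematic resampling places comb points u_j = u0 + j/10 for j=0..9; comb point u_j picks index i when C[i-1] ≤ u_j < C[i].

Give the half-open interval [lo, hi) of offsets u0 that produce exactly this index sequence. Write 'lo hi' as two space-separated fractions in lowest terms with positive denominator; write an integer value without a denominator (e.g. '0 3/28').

1/110 3/44

C = [3/44, 9/44, 3/11, 9/22, 9/22, 1/2, 1/2, 13/22, 35/44, 1]
j=0 picked index 0: u0 ∈ [0, 3/44)
j=1 picked index 1: u0 ∈ [-7/220, 23/220)
j=2 picked index 2: u0 ∈ [1/220, 4/55)
j=3 picked index 3: u0 ∈ [-3/110, 6/55)
j=4 picked index 5: u0 ∈ [1/110, 1/10)
j=5 picked index 7: u0 ∈ [0, 1/11)
j=6 picked index 8: u0 ∈ [-1/110, 43/220)
j=7 picked index 8: u0 ∈ [-6/55, 21/220)
j=8 picked index 9: u0 ∈ [-1/220, 1/5)
j=9 picked index 9: u0 ∈ [-23/220, 1/10)
intersection: [1/110, 3/44)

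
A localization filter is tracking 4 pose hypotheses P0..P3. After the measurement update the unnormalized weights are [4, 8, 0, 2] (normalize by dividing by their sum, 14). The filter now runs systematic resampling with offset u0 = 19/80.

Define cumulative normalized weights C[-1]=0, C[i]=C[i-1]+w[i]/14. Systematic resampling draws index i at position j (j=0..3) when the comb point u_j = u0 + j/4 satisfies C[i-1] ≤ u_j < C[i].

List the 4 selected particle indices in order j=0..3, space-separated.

0 1 1 3

C = [2/7, 6/7, 6/7, 1]
j=0: u_0=19/80 ∈ [0, 2/7) → index 0
j=1: u_1=39/80 ∈ [2/7, 6/7) → index 1
j=2: u_2=59/80 ∈ [2/7, 6/7) → index 1
j=3: u_3=79/80 ∈ [6/7, 1) → index 3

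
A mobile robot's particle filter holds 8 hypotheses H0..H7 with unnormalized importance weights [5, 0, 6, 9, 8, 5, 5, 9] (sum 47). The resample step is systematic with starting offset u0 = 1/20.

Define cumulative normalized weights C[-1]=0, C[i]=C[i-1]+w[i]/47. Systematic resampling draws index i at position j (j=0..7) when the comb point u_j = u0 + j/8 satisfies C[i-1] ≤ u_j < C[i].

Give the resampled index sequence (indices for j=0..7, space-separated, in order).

C = [5/47, 5/47, 11/47, 20/47, 28/47, 33/47, 38/47, 1]
j=0: u_0=1/20 ∈ [0, 5/47) → index 0
j=1: u_1=7/40 ∈ [5/47, 11/47) → index 2
j=2: u_2=3/10 ∈ [11/47, 20/47) → index 3
j=3: u_3=17/40 ∈ [11/47, 20/47) → index 3
j=4: u_4=11/20 ∈ [20/47, 28/47) → index 4
j=5: u_5=27/40 ∈ [28/47, 33/47) → index 5
j=6: u_6=4/5 ∈ [33/47, 38/47) → index 6
j=7: u_7=37/40 ∈ [38/47, 1) → index 7

0 2 3 3 4 5 6 7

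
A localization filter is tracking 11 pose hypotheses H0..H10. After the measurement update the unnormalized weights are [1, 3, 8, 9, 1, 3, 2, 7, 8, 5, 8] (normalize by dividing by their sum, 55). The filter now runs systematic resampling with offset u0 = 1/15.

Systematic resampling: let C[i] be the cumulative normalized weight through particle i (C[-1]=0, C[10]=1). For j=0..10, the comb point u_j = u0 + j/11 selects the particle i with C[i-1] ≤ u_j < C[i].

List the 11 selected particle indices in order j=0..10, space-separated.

1 2 3 3 5 7 7 8 9 10 10

C = [1/55, 4/55, 12/55, 21/55, 2/5, 5/11, 27/55, 34/55, 42/55, 47/55, 1]
j=0: u_0=1/15 ∈ [1/55, 4/55) → index 1
j=1: u_1=26/165 ∈ [4/55, 12/55) → index 2
j=2: u_2=41/165 ∈ [12/55, 21/55) → index 3
j=3: u_3=56/165 ∈ [12/55, 21/55) → index 3
j=4: u_4=71/165 ∈ [2/5, 5/11) → index 5
j=5: u_5=86/165 ∈ [27/55, 34/55) → index 7
j=6: u_6=101/165 ∈ [27/55, 34/55) → index 7
j=7: u_7=116/165 ∈ [34/55, 42/55) → index 8
j=8: u_8=131/165 ∈ [42/55, 47/55) → index 9
j=9: u_9=146/165 ∈ [47/55, 1) → index 10
j=10: u_10=161/165 ∈ [47/55, 1) → index 10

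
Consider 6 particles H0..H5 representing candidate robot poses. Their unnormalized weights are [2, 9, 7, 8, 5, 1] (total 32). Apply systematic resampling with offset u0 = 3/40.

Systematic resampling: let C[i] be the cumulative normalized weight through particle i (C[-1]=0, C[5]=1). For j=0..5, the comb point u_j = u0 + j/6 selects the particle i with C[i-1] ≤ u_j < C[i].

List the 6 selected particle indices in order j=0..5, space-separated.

1 1 2 3 3 4

C = [1/16, 11/32, 9/16, 13/16, 31/32, 1]
j=0: u_0=3/40 ∈ [1/16, 11/32) → index 1
j=1: u_1=29/120 ∈ [1/16, 11/32) → index 1
j=2: u_2=49/120 ∈ [11/32, 9/16) → index 2
j=3: u_3=23/40 ∈ [9/16, 13/16) → index 3
j=4: u_4=89/120 ∈ [9/16, 13/16) → index 3
j=5: u_5=109/120 ∈ [13/16, 31/32) → index 4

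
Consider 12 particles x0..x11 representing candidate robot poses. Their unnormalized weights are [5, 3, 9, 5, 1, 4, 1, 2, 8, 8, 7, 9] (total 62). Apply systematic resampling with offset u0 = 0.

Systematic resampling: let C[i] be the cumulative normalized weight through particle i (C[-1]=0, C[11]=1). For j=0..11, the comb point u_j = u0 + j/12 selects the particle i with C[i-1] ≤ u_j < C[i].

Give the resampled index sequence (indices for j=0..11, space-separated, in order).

0 1 2 2 3 5 8 8 9 10 10 11

C = [5/62, 4/31, 17/62, 11/31, 23/62, 27/62, 14/31, 15/31, 19/31, 23/31, 53/62, 1]
j=0: u_0=0 ∈ [0, 5/62) → index 0
j=1: u_1=1/12 ∈ [5/62, 4/31) → index 1
j=2: u_2=1/6 ∈ [4/31, 17/62) → index 2
j=3: u_3=1/4 ∈ [4/31, 17/62) → index 2
j=4: u_4=1/3 ∈ [17/62, 11/31) → index 3
j=5: u_5=5/12 ∈ [23/62, 27/62) → index 5
j=6: u_6=1/2 ∈ [15/31, 19/31) → index 8
j=7: u_7=7/12 ∈ [15/31, 19/31) → index 8
j=8: u_8=2/3 ∈ [19/31, 23/31) → index 9
j=9: u_9=3/4 ∈ [23/31, 53/62) → index 10
j=10: u_10=5/6 ∈ [23/31, 53/62) → index 10
j=11: u_11=11/12 ∈ [53/62, 1) → index 11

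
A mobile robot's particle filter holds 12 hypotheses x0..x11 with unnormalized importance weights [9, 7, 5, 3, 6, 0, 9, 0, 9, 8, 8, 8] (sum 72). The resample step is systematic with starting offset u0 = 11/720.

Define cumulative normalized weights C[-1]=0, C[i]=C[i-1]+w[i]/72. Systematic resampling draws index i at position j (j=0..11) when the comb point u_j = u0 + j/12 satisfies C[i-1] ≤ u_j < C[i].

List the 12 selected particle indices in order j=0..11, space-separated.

0 0 1 2 4 6 6 8 9 9 10 11

C = [1/8, 2/9, 7/24, 1/3, 5/12, 5/12, 13/24, 13/24, 2/3, 7/9, 8/9, 1]
j=0: u_0=11/720 ∈ [0, 1/8) → index 0
j=1: u_1=71/720 ∈ [0, 1/8) → index 0
j=2: u_2=131/720 ∈ [1/8, 2/9) → index 1
j=3: u_3=191/720 ∈ [2/9, 7/24) → index 2
j=4: u_4=251/720 ∈ [1/3, 5/12) → index 4
j=5: u_5=311/720 ∈ [5/12, 13/24) → index 6
j=6: u_6=371/720 ∈ [5/12, 13/24) → index 6
j=7: u_7=431/720 ∈ [13/24, 2/3) → index 8
j=8: u_8=491/720 ∈ [2/3, 7/9) → index 9
j=9: u_9=551/720 ∈ [2/3, 7/9) → index 9
j=10: u_10=611/720 ∈ [7/9, 8/9) → index 10
j=11: u_11=671/720 ∈ [8/9, 1) → index 11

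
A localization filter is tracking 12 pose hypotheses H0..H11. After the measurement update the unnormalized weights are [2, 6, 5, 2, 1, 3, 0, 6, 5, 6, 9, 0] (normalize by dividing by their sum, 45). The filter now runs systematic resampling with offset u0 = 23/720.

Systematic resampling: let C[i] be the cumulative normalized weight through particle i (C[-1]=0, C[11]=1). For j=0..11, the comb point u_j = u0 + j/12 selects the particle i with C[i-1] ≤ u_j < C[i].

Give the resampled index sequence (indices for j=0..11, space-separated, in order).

C = [2/45, 8/45, 13/45, 1/3, 16/45, 19/45, 19/45, 5/9, 2/3, 4/5, 1, 1]
j=0: u_0=23/720 ∈ [0, 2/45) → index 0
j=1: u_1=83/720 ∈ [2/45, 8/45) → index 1
j=2: u_2=143/720 ∈ [8/45, 13/45) → index 2
j=3: u_3=203/720 ∈ [8/45, 13/45) → index 2
j=4: u_4=263/720 ∈ [16/45, 19/45) → index 5
j=5: u_5=323/720 ∈ [19/45, 5/9) → index 7
j=6: u_6=383/720 ∈ [19/45, 5/9) → index 7
j=7: u_7=443/720 ∈ [5/9, 2/3) → index 8
j=8: u_8=503/720 ∈ [2/3, 4/5) → index 9
j=9: u_9=563/720 ∈ [2/3, 4/5) → index 9
j=10: u_10=623/720 ∈ [4/5, 1) → index 10
j=11: u_11=683/720 ∈ [4/5, 1) → index 10

0 1 2 2 5 7 7 8 9 9 10 10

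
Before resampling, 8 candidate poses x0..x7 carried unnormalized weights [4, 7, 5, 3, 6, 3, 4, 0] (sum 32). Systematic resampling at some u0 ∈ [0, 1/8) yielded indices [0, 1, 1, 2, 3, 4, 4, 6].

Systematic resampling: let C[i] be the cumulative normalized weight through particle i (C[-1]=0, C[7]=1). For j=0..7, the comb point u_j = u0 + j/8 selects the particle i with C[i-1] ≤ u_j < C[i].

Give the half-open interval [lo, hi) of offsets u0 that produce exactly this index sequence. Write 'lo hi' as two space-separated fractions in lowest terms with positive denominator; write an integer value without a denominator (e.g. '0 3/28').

0 1/32

C = [1/8, 11/32, 1/2, 19/32, 25/32, 7/8, 1, 1]
j=0 picked index 0: u0 ∈ [0, 1/8)
j=1 picked index 1: u0 ∈ [0, 7/32)
j=2 picked index 1: u0 ∈ [-1/8, 3/32)
j=3 picked index 2: u0 ∈ [-1/32, 1/8)
j=4 picked index 3: u0 ∈ [0, 3/32)
j=5 picked index 4: u0 ∈ [-1/32, 5/32)
j=6 picked index 4: u0 ∈ [-5/32, 1/32)
j=7 picked index 6: u0 ∈ [0, 1/8)
intersection: [0, 1/32)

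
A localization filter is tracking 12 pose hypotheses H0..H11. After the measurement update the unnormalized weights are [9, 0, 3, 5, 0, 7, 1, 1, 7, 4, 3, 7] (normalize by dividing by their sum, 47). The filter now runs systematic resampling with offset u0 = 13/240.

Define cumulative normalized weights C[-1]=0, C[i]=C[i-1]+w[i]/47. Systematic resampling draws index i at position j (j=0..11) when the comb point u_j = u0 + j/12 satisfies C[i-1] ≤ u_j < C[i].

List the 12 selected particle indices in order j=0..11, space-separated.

0 0 2 3 5 5 8 8 9 10 11 11

C = [9/47, 9/47, 12/47, 17/47, 17/47, 24/47, 25/47, 26/47, 33/47, 37/47, 40/47, 1]
j=0: u_0=13/240 ∈ [0, 9/47) → index 0
j=1: u_1=11/80 ∈ [0, 9/47) → index 0
j=2: u_2=53/240 ∈ [9/47, 12/47) → index 2
j=3: u_3=73/240 ∈ [12/47, 17/47) → index 3
j=4: u_4=31/80 ∈ [17/47, 24/47) → index 5
j=5: u_5=113/240 ∈ [17/47, 24/47) → index 5
j=6: u_6=133/240 ∈ [26/47, 33/47) → index 8
j=7: u_7=51/80 ∈ [26/47, 33/47) → index 8
j=8: u_8=173/240 ∈ [33/47, 37/47) → index 9
j=9: u_9=193/240 ∈ [37/47, 40/47) → index 10
j=10: u_10=71/80 ∈ [40/47, 1) → index 11
j=11: u_11=233/240 ∈ [40/47, 1) → index 11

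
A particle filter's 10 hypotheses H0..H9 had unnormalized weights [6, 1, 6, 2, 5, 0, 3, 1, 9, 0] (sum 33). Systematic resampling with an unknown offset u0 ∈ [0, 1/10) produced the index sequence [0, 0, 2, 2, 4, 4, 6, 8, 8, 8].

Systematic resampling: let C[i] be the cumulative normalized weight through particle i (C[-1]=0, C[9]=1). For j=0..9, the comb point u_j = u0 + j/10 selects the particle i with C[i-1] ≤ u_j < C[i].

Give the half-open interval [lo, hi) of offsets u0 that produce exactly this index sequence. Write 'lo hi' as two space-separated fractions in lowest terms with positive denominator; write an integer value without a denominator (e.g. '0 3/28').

3/55 9/110

C = [2/11, 7/33, 13/33, 5/11, 20/33, 20/33, 23/33, 8/11, 1, 1]
j=0 picked index 0: u0 ∈ [0, 2/11)
j=1 picked index 0: u0 ∈ [-1/10, 9/110)
j=2 picked index 2: u0 ∈ [2/165, 32/165)
j=3 picked index 2: u0 ∈ [-29/330, 31/330)
j=4 picked index 4: u0 ∈ [3/55, 34/165)
j=5 picked index 4: u0 ∈ [-1/22, 7/66)
j=6 picked index 6: u0 ∈ [1/165, 16/165)
j=7 picked index 8: u0 ∈ [3/110, 3/10)
j=8 picked index 8: u0 ∈ [-4/55, 1/5)
j=9 picked index 8: u0 ∈ [-19/110, 1/10)
intersection: [3/55, 9/110)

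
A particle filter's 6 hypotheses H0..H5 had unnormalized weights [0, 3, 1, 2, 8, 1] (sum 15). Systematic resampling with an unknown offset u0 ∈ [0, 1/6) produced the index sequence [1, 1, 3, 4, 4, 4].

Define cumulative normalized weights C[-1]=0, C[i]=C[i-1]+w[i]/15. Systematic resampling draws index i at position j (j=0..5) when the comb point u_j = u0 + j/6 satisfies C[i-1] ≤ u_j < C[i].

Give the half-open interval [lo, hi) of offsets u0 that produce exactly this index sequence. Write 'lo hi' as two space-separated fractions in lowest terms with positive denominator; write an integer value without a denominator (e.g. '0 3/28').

C = [0, 1/5, 4/15, 2/5, 14/15, 1]
j=0 picked index 1: u0 ∈ [0, 1/5)
j=1 picked index 1: u0 ∈ [-1/6, 1/30)
j=2 picked index 3: u0 ∈ [-1/15, 1/15)
j=3 picked index 4: u0 ∈ [-1/10, 13/30)
j=4 picked index 4: u0 ∈ [-4/15, 4/15)
j=5 picked index 4: u0 ∈ [-13/30, 1/10)
intersection: [0, 1/30)

0 1/30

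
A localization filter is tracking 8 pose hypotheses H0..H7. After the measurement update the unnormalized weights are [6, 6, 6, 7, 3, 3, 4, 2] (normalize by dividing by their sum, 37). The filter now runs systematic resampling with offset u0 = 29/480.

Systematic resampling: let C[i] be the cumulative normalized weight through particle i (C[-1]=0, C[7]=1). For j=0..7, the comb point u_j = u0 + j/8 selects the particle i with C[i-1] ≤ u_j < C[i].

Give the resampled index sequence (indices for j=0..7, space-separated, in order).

C = [6/37, 12/37, 18/37, 25/37, 28/37, 31/37, 35/37, 1]
j=0: u_0=29/480 ∈ [0, 6/37) → index 0
j=1: u_1=89/480 ∈ [6/37, 12/37) → index 1
j=2: u_2=149/480 ∈ [6/37, 12/37) → index 1
j=3: u_3=209/480 ∈ [12/37, 18/37) → index 2
j=4: u_4=269/480 ∈ [18/37, 25/37) → index 3
j=5: u_5=329/480 ∈ [25/37, 28/37) → index 4
j=6: u_6=389/480 ∈ [28/37, 31/37) → index 5
j=7: u_7=449/480 ∈ [31/37, 35/37) → index 6

0 1 1 2 3 4 5 6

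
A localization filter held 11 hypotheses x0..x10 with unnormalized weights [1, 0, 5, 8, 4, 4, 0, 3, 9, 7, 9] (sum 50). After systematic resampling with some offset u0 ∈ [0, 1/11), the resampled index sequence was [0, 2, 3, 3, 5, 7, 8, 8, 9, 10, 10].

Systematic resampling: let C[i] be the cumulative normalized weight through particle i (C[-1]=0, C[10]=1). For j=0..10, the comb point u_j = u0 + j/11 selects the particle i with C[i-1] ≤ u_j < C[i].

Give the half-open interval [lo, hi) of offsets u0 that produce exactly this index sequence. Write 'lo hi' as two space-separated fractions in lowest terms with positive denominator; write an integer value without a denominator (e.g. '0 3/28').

C = [1/50, 1/50, 3/25, 7/25, 9/25, 11/25, 11/25, 1/2, 17/25, 41/50, 1]
j=0 picked index 0: u0 ∈ [0, 1/50)
j=1 picked index 2: u0 ∈ [-39/550, 8/275)
j=2 picked index 3: u0 ∈ [-17/275, 27/275)
j=3 picked index 3: u0 ∈ [-42/275, 2/275)
j=4 picked index 5: u0 ∈ [-1/275, 21/275)
j=5 picked index 7: u0 ∈ [-4/275, 1/22)
j=6 picked index 8: u0 ∈ [-1/22, 37/275)
j=7 picked index 8: u0 ∈ [-3/22, 12/275)
j=8 picked index 9: u0 ∈ [-13/275, 51/550)
j=9 picked index 10: u0 ∈ [1/550, 2/11)
j=10 picked index 10: u0 ∈ [-49/550, 1/11)
intersection: [1/550, 2/275)

1/550 2/275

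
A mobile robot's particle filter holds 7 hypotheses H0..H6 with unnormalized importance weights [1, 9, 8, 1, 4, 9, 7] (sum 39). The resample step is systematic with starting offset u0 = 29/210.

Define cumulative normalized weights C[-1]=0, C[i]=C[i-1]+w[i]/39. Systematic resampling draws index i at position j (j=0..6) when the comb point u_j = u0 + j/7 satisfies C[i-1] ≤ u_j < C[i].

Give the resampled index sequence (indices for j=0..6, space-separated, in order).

1 2 2 4 5 6 6

C = [1/39, 10/39, 6/13, 19/39, 23/39, 32/39, 1]
j=0: u_0=29/210 ∈ [1/39, 10/39) → index 1
j=1: u_1=59/210 ∈ [10/39, 6/13) → index 2
j=2: u_2=89/210 ∈ [10/39, 6/13) → index 2
j=3: u_3=17/30 ∈ [19/39, 23/39) → index 4
j=4: u_4=149/210 ∈ [23/39, 32/39) → index 5
j=5: u_5=179/210 ∈ [32/39, 1) → index 6
j=6: u_6=209/210 ∈ [32/39, 1) → index 6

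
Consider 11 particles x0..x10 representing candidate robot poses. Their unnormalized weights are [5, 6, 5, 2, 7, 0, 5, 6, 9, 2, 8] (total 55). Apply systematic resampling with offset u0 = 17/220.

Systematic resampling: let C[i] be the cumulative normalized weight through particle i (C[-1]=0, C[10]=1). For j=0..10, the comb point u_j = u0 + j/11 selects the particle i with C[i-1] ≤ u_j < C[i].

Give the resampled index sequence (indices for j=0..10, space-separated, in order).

0 1 2 4 4 6 7 8 8 10 10

C = [1/11, 1/5, 16/55, 18/55, 5/11, 5/11, 6/11, 36/55, 9/11, 47/55, 1]
j=0: u_0=17/220 ∈ [0, 1/11) → index 0
j=1: u_1=37/220 ∈ [1/11, 1/5) → index 1
j=2: u_2=57/220 ∈ [1/5, 16/55) → index 2
j=3: u_3=7/20 ∈ [18/55, 5/11) → index 4
j=4: u_4=97/220 ∈ [18/55, 5/11) → index 4
j=5: u_5=117/220 ∈ [5/11, 6/11) → index 6
j=6: u_6=137/220 ∈ [6/11, 36/55) → index 7
j=7: u_7=157/220 ∈ [36/55, 9/11) → index 8
j=8: u_8=177/220 ∈ [36/55, 9/11) → index 8
j=9: u_9=197/220 ∈ [47/55, 1) → index 10
j=10: u_10=217/220 ∈ [47/55, 1) → index 10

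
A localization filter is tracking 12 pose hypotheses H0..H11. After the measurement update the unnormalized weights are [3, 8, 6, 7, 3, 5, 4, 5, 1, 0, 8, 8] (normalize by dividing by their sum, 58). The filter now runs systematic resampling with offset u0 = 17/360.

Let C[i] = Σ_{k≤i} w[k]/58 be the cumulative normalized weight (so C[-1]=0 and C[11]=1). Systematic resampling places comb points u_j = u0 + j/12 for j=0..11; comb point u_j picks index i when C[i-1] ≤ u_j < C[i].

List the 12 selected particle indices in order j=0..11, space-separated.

0 1 2 3 3 4 5 7 8 10 11 11

C = [3/58, 11/58, 17/58, 12/29, 27/58, 16/29, 18/29, 41/58, 21/29, 21/29, 25/29, 1]
j=0: u_0=17/360 ∈ [0, 3/58) → index 0
j=1: u_1=47/360 ∈ [3/58, 11/58) → index 1
j=2: u_2=77/360 ∈ [11/58, 17/58) → index 2
j=3: u_3=107/360 ∈ [17/58, 12/29) → index 3
j=4: u_4=137/360 ∈ [17/58, 12/29) → index 3
j=5: u_5=167/360 ∈ [12/29, 27/58) → index 4
j=6: u_6=197/360 ∈ [27/58, 16/29) → index 5
j=7: u_7=227/360 ∈ [18/29, 41/58) → index 7
j=8: u_8=257/360 ∈ [41/58, 21/29) → index 8
j=9: u_9=287/360 ∈ [21/29, 25/29) → index 10
j=10: u_10=317/360 ∈ [25/29, 1) → index 11
j=11: u_11=347/360 ∈ [25/29, 1) → index 11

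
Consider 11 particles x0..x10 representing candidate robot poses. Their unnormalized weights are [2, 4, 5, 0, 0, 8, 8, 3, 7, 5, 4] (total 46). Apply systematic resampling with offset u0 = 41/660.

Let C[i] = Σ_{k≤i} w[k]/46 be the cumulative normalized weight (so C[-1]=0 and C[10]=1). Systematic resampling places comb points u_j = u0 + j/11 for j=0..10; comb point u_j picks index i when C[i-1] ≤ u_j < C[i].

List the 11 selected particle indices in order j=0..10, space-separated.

1 2 5 5 6 6 7 8 8 9 10

C = [1/23, 3/23, 11/46, 11/46, 11/46, 19/46, 27/46, 15/23, 37/46, 21/23, 1]
j=0: u_0=41/660 ∈ [1/23, 3/23) → index 1
j=1: u_1=101/660 ∈ [3/23, 11/46) → index 2
j=2: u_2=161/660 ∈ [11/46, 19/46) → index 5
j=3: u_3=221/660 ∈ [11/46, 19/46) → index 5
j=4: u_4=281/660 ∈ [19/46, 27/46) → index 6
j=5: u_5=31/60 ∈ [19/46, 27/46) → index 6
j=6: u_6=401/660 ∈ [27/46, 15/23) → index 7
j=7: u_7=461/660 ∈ [15/23, 37/46) → index 8
j=8: u_8=521/660 ∈ [15/23, 37/46) → index 8
j=9: u_9=581/660 ∈ [37/46, 21/23) → index 9
j=10: u_10=641/660 ∈ [21/23, 1) → index 10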